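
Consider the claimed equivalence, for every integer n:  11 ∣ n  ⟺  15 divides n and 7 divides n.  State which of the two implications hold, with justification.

Neither direction holds.

Forward direction. This fails: take n = 11. Certainly 11 ∣ 11, but 15 ∤ 11.

Converse. This fails: take n = 105. Both 15 ∣ 105 and 7 ∣ 105, yet 105 is not a multiple of 11 (since 105 = 9·11 + 6), so 11 ∤ 105.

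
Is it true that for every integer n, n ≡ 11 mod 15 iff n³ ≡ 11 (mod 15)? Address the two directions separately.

(⇒) Suppose n ≡ 11 mod 15. Write n = 15j + 11. Then (15j + 11)³ = 3375j³ + 7425j² + 5445j + 1331 = 15(225j³ + 495j² + 363j + 88) + 11, so n³ ≡ 11 (mod 15).

(⇐) Conversely, suppose n³ ≡ 11 (mod 15). The only residue r in {0, …, 14} with r³ ≡ 11 (mod 15) is r = 11, so n ≡ 11 (mod 15).

Equivalent; both directions hold.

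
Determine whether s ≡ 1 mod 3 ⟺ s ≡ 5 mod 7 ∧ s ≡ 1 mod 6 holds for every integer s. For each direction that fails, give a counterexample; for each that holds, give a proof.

The forward direction fails; the converse holds.

[⇒] This fails: s = 1 gives 1 ≡ 1 (mod 3) but 1 ≡ 1 (mod 7), so the conjunction on the right does not hold.

[⇐] Conversely, if s ≡ 5 (mod 7) and s ≡ 1 (mod 6), then by the Chinese remainder theorem s ≡ 19 (mod 42). Since 19 ≡ 1 (mod 3) and 3 ∣ 42, we get s ≡ 1 (mod 3).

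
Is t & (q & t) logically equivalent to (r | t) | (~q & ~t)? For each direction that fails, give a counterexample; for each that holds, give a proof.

(⇒) holds; (⇐) fails.

[⇒] Assume the antecedent. If q is true, the antecedent forces (q = T, t = T, r = F) or (q = T, t = T, r = T), and (r | t) | (~q & ~t) holds there. If q is false, the antecedent cannot hold. Either way (r | t) | (~q & ~t) holds.

[⇐] This fails. Under q = F, t = F, r = F, the left side is false but the right side is true.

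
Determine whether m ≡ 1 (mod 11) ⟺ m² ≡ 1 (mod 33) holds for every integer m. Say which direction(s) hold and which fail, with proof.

Neither direction holds.

[⇒] This fails: take m = 12. Then 12 ≡ 1 (mod 11), but 12² = 144 ≡ 12 (mod 33), not 1.

[⇐] This fails: take m = 10. Then 10² = 100 ≡ 1 (mod 33), yet 10 ≡ 10 (mod 11), not 1.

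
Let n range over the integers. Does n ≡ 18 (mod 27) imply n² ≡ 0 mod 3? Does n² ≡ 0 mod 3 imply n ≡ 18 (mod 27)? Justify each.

(→) Suppose n ≡ 18 (mod 27). Then n² ≡ 18² = 324 (mod 27), and since 3 ∣ 27, also n² ≡ 0 (mod 3).

(←) This fails: take n = 0. Then 0² = 0 ≡ 0 (mod 3), yet 0 ≡ 0 (mod 27), not 18.

Only the forward implication holds.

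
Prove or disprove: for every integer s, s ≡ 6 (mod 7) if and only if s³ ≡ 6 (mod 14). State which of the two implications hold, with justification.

(⟹) This fails: take s = 13. Then 13 ≡ 6 (mod 7), but 13³ = 2197 ≡ 13 (mod 14), not 6.

(⟸) This fails: take s = 10. Then 10³ = 1000 ≡ 6 (mod 14), yet 10 ≡ 3 (mod 7), not 6.

Neither direction holds.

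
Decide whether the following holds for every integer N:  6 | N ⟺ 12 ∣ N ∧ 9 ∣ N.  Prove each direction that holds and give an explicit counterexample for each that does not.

Forward direction. This fails: take N = 6. Certainly 6 ∣ 6, but 12 ∤ 6.

Converse. Suppose 12 ∣ N and 9 ∣ N. Any common multiple of 12 and 9 is a multiple of their lcm; here lcm(12, 9) = 12·9/gcd(12, 9) = 108/3 = 36, so 36 ∣ N. Since 6 ∣ 36, it follows that 6 ∣ N.

Not equivalent: only (⇐) holds.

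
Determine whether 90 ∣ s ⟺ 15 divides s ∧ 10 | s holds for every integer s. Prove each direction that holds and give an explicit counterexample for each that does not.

[⇒] If 90 ∣ s, write s = 90q. Since 90 = 6·15, s = 15·(6q), so 15 ∣ s; and since 90 = 9·10, s = 10·(9q), so 10 ∣ s.

[⇐] This fails: take s = 30. Both 15 ∣ 30 and 10 ∣ 30, yet 30 is not a multiple of 90 (since 30 = 0·90 + 30), so 90 ∤ 30.

(⇒) holds; (⇐) fails.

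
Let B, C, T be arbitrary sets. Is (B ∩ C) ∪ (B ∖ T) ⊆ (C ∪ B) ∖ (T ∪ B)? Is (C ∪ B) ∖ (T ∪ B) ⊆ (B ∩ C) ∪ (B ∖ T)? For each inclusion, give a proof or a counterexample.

(⟹) This inclusion fails. Take B = {1}, C = ∅, T = ∅; then 1 ∈ (B ∩ C) ∪ (B ∖ T) but 1 ∉ (C ∪ B) ∖ (T ∪ B).

(⟸) This inclusion fails. Take B = ∅, C = {1}, T = ∅; then 1 ∈ (C ∪ B) ∖ (T ∪ B) but 1 ∉ (B ∩ C) ∪ (B ∖ T).

Both inclusions fail.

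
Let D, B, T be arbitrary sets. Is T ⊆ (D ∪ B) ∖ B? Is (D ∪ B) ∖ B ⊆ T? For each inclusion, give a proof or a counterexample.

(⊆) This inclusion fails. Take D = ∅, B = ∅, T = {1}; then 1 ∈ T but 1 ∉ (D ∪ B) ∖ B.

(⊇) This inclusion fails. Take D = {1}, B = ∅, T = ∅; then 1 ∈ (D ∪ B) ∖ B but 1 ∉ T.

Neither inclusion holds.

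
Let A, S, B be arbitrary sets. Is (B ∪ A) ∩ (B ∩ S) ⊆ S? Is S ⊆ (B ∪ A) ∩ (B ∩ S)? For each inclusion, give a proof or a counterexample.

(⊆) holds; (⊇) fails.

(⟸) This inclusion fails. Take A = ∅, S = {1}, B = ∅; then 1 ∈ S but 1 ∉ (B ∪ A) ∩ (B ∩ S).

(⟹) Let x ∈ (B ∪ A) ∩ (B ∩ S). Then either x ∈ S ∩ B and x ∉ A; or x ∈ A ∩ S ∩ B. In each case x ∈ S, so (B ∪ A) ∩ (B ∩ S) ⊆ S.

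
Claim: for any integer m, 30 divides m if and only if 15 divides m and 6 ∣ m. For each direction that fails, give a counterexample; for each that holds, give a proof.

Forward direction. If 30 ∣ m, write m = 30q. Since 30 = 2·15, m = 15·(2q), so 15 ∣ m; and since 30 = 5·6, m = 6·(5q), so 6 ∣ m.

Converse. Suppose 15 ∣ m and 6 ∣ m. Any common multiple of 15 and 6 is a multiple of their lcm; here lcm(15, 6) = 15·6/gcd(15, 6) = 90/3 = 30, so 30 ∣ m.

Both directions hold.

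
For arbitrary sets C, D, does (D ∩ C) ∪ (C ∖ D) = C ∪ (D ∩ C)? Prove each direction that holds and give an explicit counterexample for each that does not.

The two sets are equal.

Forward inclusion. Let x ∈ (D ∩ C) ∪ (C ∖ D). Then either x ∈ C and x ∉ D; or x ∈ C ∩ D. In each case x ∈ C ∪ (D ∩ C), so (D ∩ C) ∪ (C ∖ D) ⊆ C ∪ (D ∩ C).

Reverse inclusion. Let x ∈ C ∪ (D ∩ C). Then either x ∈ C and x ∉ D; or x ∈ C ∩ D. In each case x ∈ (D ∩ C) ∪ (C ∖ D), so C ∪ (D ∩ C) ⊆ (D ∩ C) ∪ (C ∖ D).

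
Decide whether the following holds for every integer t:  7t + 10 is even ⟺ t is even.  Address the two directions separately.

Both implications hold.

(⟹) Suppose 7t + 10 is even. Since 7 is odd, 7t and t have the same parity, so 7t + 10 ≡ t + 10 (mod 2). As 10 is even, 7t + 10 is even exactly when t is even. Thus t is even.

(⟸) Conversely, suppose t is even; write t = 2j. Then 7t + 10 = 7·(2j) + 10 = 2·7j + 10, which is even.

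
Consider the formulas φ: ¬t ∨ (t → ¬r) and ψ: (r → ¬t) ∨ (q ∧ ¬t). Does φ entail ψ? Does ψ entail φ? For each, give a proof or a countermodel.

Both implications hold.

(→) Assume the antecedent. If t is true, the antecedent forces (q = F, t = T, r = F) or (q = T, t = T, r = F), and (r → ¬t) ∨ (q ∧ ¬t) holds there. If t is false, (r → ¬t) ∨ (q ∧ ¬t) reduces to true regardless of the other variables. Either way (r → ¬t) ∨ (q ∧ ¬t) holds.

(←) Assume the antecedent. If t is true, the antecedent forces (q = F, t = T, r = F) or (q = T, t = T, r = F), and ¬t ∨ (t → ¬r) holds there. If t is false, ¬t ∨ (t → ¬r) reduces to true regardless of the other variables. Either way ¬t ∨ (t → ¬r) holds.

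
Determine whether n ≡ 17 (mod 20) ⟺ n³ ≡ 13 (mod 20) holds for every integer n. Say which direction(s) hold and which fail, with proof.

Both directions hold.

[⇒] Suppose n ≡ 17 (mod 20). Write n = 20j + 17. Then (20j + 17)³ = 8000j³ + 20400j² + 17340j + 4913 = 20(400j³ + 1020j² + 867j + 245) + 13, so n³ ≡ 13 (mod 20).

[⇐] Conversely, suppose n³ ≡ 13 (mod 20). The only residue r in {0, …, 19} with r³ ≡ 13 (mod 20) is r = 17, so n ≡ 17 (mod 20).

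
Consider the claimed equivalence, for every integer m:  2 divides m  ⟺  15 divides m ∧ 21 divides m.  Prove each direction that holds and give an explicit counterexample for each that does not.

(→) This fails: take m = 2. Certainly 2 ∣ 2, but 15 ∤ 2.

(←) This fails: take m = 105. Both 15 ∣ 105 and 21 ∣ 105, yet 105 is not a multiple of 2 (since 105 = 52·2 + 1), so 2 ∤ 105.

Neither direction holds.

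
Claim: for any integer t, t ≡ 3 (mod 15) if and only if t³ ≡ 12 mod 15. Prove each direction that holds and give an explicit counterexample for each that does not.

[⇒] Suppose t ≡ 3 (mod 15). Write t = 15j + 3. Then (15j + 3)³ = 3375j³ + 2025j² + 405j + 27 = 15(225j³ + 135j² + 27j + 1) + 12, so t³ ≡ 12 (mod 15).

[⇐] Conversely, suppose t³ ≡ 12 (mod 15). The only residue r in {0, …, 14} with r³ ≡ 12 (mod 15) is r = 3, so t ≡ 3 (mod 15).

Equivalent; both directions hold.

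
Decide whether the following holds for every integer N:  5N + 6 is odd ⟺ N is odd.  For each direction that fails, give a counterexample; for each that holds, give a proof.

Equivalent; both directions hold.

Forward direction. Suppose 5N + 6 is odd. Since 5 is odd, 5N and N have the same parity, so 5N + 6 ≡ N + 6 (mod 2). As 6 is even, 5N + 6 is odd exactly when N is odd. Thus N is odd.

Converse. Suppose N is odd; write N = 2j + 1. Then 5N + 6 = 5·(2j + 1) + 6 = 2·5j + 11, which is odd.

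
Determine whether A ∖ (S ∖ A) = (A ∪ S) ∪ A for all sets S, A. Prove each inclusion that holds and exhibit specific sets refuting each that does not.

The sets are not equal: only the forward inclusion holds.

(⊆) Let x ∈ A ∖ (S ∖ A). Then either x ∈ A and x ∉ S; or x ∈ S ∩ A. In each case x ∈ (A ∪ S) ∪ A, so A ∖ (S ∖ A) ⊆ (A ∪ S) ∪ A.

(⊇) This inclusion fails. Take S = {1}, A = ∅; then 1 ∈ (A ∪ S) ∪ A but 1 ∉ A ∖ (S ∖ A).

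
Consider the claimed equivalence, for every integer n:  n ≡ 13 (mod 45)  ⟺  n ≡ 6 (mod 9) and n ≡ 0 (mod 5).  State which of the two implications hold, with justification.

(⇒) This fails: n = 13 gives 13 ≡ 13 (mod 45) but 13 ≡ 4 (mod 9), so the conjunction on the right does not hold.

(⇐) This fails: n = 15 satisfies both congruences on the right (15 ≡ 6 mod 9 and 15 ≡ 0 mod 5) yet 15 ≡ 15 (mod 45), not 13.

Neither direction holds.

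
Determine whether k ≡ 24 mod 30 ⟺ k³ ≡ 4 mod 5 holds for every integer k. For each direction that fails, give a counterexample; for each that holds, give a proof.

[⇒] Suppose k ≡ 24 (mod 30). Then k³ ≡ 24³ = 13824 (mod 30), and since 5 ∣ 30, also k³ ≡ 4 (mod 5).

[⇐] This fails: take k = 4. Then 4³ = 64 ≡ 4 (mod 5), yet 4 ≡ 4 (mod 30), not 24.

Only the forward implication holds.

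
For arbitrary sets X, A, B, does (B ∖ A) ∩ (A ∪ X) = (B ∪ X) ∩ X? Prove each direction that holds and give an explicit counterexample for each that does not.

(⊆) Let x ∈ (B ∖ A) ∩ (A ∪ X). Then x ∈ X ∩ B and x ∉ A, from which x ∈ (B ∪ X) ∩ X.

(⊇) This inclusion fails. Take X = {1}, A = ∅, B = ∅; then 1 ∈ (B ∪ X) ∩ X but 1 ∉ (B ∖ A) ∩ (A ∪ X).

Only the forward inclusion holds.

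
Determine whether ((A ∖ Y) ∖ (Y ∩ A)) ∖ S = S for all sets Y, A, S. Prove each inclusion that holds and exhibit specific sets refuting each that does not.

Both inclusions fail.

(⟹) This inclusion fails. Take Y = ∅, A = {1}, S = ∅; then 1 ∈ ((A ∖ Y) ∖ (Y ∩ A)) ∖ S but 1 ∉ S.

(⟸) This inclusion fails. Take Y = ∅, A = ∅, S = {1}; then 1 ∈ S but 1 ∉ ((A ∖ Y) ∖ (Y ∩ A)) ∖ S.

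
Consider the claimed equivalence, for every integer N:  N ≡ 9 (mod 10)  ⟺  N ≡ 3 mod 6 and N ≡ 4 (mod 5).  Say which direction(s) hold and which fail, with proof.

(⇒) This fails: N = 19 gives 19 ≡ 9 (mod 10) but 19 ≡ 1 (mod 6), so the conjunction on the right does not hold.

(⇐) Conversely, if N ≡ 3 (mod 6) and N ≡ 4 (mod 5), then by the Chinese remainder theorem N ≡ 9 (mod 30). Since 9 ≡ 9 (mod 10) and 10 ∣ 30, we get N ≡ 9 (mod 10).

Only the reverse direction holds.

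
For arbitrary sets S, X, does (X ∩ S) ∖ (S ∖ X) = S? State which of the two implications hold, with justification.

The sets are not equal: only the forward inclusion holds.

Forward inclusion. Let x ∈ (X ∩ S) ∖ (S ∖ X). Then x ∈ S ∩ X, from which x ∈ S.

Reverse inclusion. This inclusion fails. Take S = {1}, X = ∅; then 1 ∈ S but 1 ∉ (X ∩ S) ∖ (S ∖ X).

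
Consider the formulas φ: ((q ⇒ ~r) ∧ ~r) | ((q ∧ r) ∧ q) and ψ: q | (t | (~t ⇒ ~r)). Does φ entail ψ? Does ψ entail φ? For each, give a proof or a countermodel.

Only the forward implication holds.

(⇒) Assume the antecedent. If r is true, the antecedent forces (r = T, q = T, t = F) or (r = T, q = T, t = T), and q | (t | (~t ⇒ ~r)) holds there. If r is false, q | (t | (~t ⇒ ~r)) reduces to true regardless of the other variables. Either way q | (t | (~t ⇒ ~r)) holds.

(⇐) This fails. Under r = T, q = F, t = T, the left side is false but the right side is true.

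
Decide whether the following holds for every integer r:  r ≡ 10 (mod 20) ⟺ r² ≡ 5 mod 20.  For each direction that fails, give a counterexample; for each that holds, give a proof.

(⇒) fails and (⇐) fails.

(⟹) This fails: take r = 10. Then 10 ≡ 10 (mod 20), but 10² = 100 ≡ 0 (mod 20), not 5.

(⟸) This fails: take r = 5. Then 5² = 25 ≡ 5 (mod 20), yet 5 ≡ 5 (mod 20), not 10.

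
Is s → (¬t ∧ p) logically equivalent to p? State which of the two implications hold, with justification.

(⇒) fails and (⇐) fails.

(→) This fails. Under t = F, s = F, p = F, the left side is true but the right side is false.

(←) This fails. Under t = T, s = T, p = T, the left side is false but the right side is true.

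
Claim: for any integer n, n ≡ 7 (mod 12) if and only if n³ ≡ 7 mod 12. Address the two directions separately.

(→) Suppose n ≡ 7 (mod 12). Write n = 12j + 7. Then (12j + 7)³ = 1728j³ + 3024j² + 1764j + 343 = 12(144j³ + 252j² + 147j + 28) + 7, so n³ ≡ 7 (mod 12).

(←) For the converse, argue contrapositively. If n ≢ 7 (mod 12), then n is congruent to one of 0, 1, 2, 3, 4, 5, 6, 8, 9, 10, 11 modulo 12, and these give n³ ≡ 0, 1, 8, 3, 4, 5, 0, 8, 9, 4, 11 respectively — never 7.

Equivalent; both directions hold.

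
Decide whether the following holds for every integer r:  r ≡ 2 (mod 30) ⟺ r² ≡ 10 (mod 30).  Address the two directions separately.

(⇒) This fails: take r = 2. Then 2 ≡ 2 (mod 30), but 2² = 4 ≡ 4 (mod 30), not 10.

(⇐) This fails: take r = 10. Then 10² = 100 ≡ 10 (mod 30), yet 10 ≡ 10 (mod 30), not 2.

(⇒) fails and (⇐) fails.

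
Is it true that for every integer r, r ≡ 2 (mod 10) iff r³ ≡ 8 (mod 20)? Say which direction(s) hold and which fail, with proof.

The biconditional holds.

(⟹) Suppose r ≡ 2 (mod 10). Working modulo 20, r ∈ {2, 12}; for each such r, r³ ≡ 8 (mod 20).

(⟸) Conversely, the residues r modulo 20 with r³ ≡ 8 (mod 20) are exactly {2, 12}, and each is ≡ 2 (mod 10).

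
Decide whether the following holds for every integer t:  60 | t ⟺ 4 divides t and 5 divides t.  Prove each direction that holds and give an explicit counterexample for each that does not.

Only the forward direction holds.

[⇒] If 60 ∣ t, write t = 60q. Since 60 = 15·4, t = 4·(15q), so 4 ∣ t; and since 60 = 12·5, t = 5·(12q), so 5 ∣ t.

[⇐] This fails: take t = 20. Both 4 ∣ 20 and 5 ∣ 20, yet 20 is not a multiple of 60 (since 20 = 0·60 + 20), so 60 ∤ 20.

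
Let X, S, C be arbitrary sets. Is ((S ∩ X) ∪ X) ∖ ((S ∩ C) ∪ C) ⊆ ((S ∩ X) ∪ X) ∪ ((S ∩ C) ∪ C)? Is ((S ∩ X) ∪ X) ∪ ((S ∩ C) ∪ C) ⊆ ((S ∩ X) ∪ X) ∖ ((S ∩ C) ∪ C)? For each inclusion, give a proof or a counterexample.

The sets are not equal: only the forward inclusion holds.

(⟹) Let x ∈ ((S ∩ X) ∪ X) ∖ ((S ∩ C) ∪ C). Then either x ∈ X and x ∉ S, C; or x ∈ X ∩ S and x ∉ C. In each case x ∈ ((S ∩ X) ∪ X) ∪ ((S ∩ C) ∪ C), so ((S ∩ X) ∪ X) ∖ ((S ∩ C) ∪ C) ⊆ ((S ∩ X) ∪ X) ∪ ((S ∩ C) ∪ C).

(⟸) This inclusion fails. Take X = ∅, S = ∅, C = {1}; then 1 ∈ ((S ∩ X) ∪ X) ∪ ((S ∩ C) ∪ C) but 1 ∉ ((S ∩ X) ∪ X) ∖ ((S ∩ C) ∪ C).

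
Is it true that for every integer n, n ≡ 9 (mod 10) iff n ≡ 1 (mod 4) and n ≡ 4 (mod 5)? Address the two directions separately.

Forward direction. This fails: n = 19 gives 19 ≡ 9 (mod 10) but 19 ≡ 3 (mod 4), so the conjunction on the right does not hold.

Converse. If n ≡ 1 (mod 4) and n ≡ 4 (mod 5), then by the Chinese remainder theorem n ≡ 9 (mod 20). Since 9 ≡ 9 (mod 10) and 10 ∣ 20, we get n ≡ 9 (mod 10).

The forward direction fails; the converse holds.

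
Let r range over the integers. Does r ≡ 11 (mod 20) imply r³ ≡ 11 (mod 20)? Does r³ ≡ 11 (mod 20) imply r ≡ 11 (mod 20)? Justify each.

(⇐) Suppose r³ ≡ 11 (mod 20). The only residue r in {0, …, 19} with r³ ≡ 11 (mod 20) is r = 11, so r ≡ 11 (mod 20).

(⇒) Suppose r ≡ 11 (mod 20). Write r = 20j + 11. Then (20j + 11)³ = 8000j³ + 13200j² + 7260j + 1331 = 20(400j³ + 660j² + 363j + 66) + 11, so r³ ≡ 11 (mod 20).

Equivalent; both directions hold.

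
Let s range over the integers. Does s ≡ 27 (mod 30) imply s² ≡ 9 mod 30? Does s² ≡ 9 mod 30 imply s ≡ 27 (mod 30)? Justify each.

Not equivalent: only (⇒) holds.

(→) Suppose s ≡ 27 (mod 30). Write s = 30j + 27. Then (30j + 27)² = 900j² + 1620j + 729 = 30(30j² + 54j + 24) + 9, so s² ≡ 9 (mod 30).

(←) This fails: take s = 3. Then 3² = 9 ≡ 9 (mod 30), yet 3 ≡ 3 (mod 30), not 27.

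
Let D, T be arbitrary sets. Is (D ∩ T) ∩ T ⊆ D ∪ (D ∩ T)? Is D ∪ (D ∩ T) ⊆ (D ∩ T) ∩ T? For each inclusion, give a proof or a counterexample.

(⊆) holds; (⊇) fails.

(⊆) Let x ∈ (D ∩ T) ∩ T. Then x ∈ D ∩ T, from which x ∈ D ∪ (D ∩ T).

(⊇) This inclusion fails. Take D = {1}, T = ∅; then 1 ∈ D ∪ (D ∩ T) but 1 ∉ (D ∩ T) ∩ T.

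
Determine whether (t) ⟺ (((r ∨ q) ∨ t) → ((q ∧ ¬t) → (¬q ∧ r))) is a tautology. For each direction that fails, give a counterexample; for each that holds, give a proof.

The forward direction holds; the converse fails.

(→) Assume the antecedent. If q is true, the antecedent forces (q = T, r = F, t = T) or (q = T, r = T, t = T), and the consequent holds there. If q is false, the consequent reduces to true regardless of the other variables. Either way the consequent holds.

(←) This fails. Under q = F, r = F, t = F, the left side is false but the right side is true.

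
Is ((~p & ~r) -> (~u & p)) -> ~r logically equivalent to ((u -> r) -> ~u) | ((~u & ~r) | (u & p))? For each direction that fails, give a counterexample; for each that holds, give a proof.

The forward direction holds; the converse fails.

Forward direction. Assume the antecedent. If u is true, the antecedent forces (u = T, r = F, p = F) or (u = T, r = F, p = T), and the consequent holds there. If u is false, the consequent reduces to true regardless of the other variables. Either way the consequent holds.

Converse. This fails. Under u = F, r = T, p = F, the left side is false but the right side is true.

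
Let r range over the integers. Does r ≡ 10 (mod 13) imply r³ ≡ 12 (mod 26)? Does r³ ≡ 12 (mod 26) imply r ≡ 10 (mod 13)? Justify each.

(⇒) This fails: take r = 23. Then 23 ≡ 10 (mod 13), but 23³ = 12167 ≡ 25 (mod 26), not 12.

(⇐) This fails: take r = 4. Then 4³ = 64 ≡ 12 (mod 26), yet 4 ≡ 4 (mod 13), not 10.

Neither direction holds.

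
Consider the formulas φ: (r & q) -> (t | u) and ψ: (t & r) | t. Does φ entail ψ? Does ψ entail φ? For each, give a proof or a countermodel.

Only the converse holds.

Forward direction. This fails. Under u = F, r = F, q = F, t = F, the left side is true but the right side is false.

Converse. Assume the antecedent. If t is true, (r & q) -> (t | u) reduces to true regardless of the other variables. If t is false, the antecedent cannot hold. Either way (r & q) -> (t | u) holds.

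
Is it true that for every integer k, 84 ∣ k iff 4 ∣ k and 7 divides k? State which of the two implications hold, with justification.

Only the forward direction holds.

(⇐) This fails: take k = 28. Both 4 ∣ 28 and 7 ∣ 28, yet 28 is not a multiple of 84 (since 28 = 0·84 + 28), so 84 ∤ 28.

(⇒) If 84 ∣ k, write k = 84q. Since 84 = 21·4, k = 4·(21q), so 4 ∣ k; and since 84 = 12·7, k = 7·(12q), so 7 ∣ k.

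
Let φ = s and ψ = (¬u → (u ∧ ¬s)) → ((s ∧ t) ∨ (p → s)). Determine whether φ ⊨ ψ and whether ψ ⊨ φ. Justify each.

Not equivalent: only (⇒) holds.

[⇒] Assume the antecedent. If s is true, the consequent reduces to true regardless of the other variables. If s is false, the antecedent cannot hold. Either way the consequent holds.

[⇐] This fails. Under t = F, u = F, p = F, s = F, the left side is false but the right side is true.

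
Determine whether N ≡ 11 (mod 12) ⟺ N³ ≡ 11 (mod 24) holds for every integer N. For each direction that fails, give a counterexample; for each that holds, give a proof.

Only the converse holds.

(⟹) This fails: take N = 23. Then 23 ≡ 11 (mod 12), but 23³ = 12167 ≡ 23 (mod 24), not 11.

(⟸) Conversely, the residues r modulo 24 with r³ ≡ 11 (mod 24) are exactly {11}, and each is ≡ 11 (mod 12).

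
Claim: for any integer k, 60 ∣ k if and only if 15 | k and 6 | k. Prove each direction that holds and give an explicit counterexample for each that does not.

(⇒) holds; (⇐) fails.

(⇒) If 60 ∣ k, write k = 60q. Since 60 = 4·15, k = 15·(4q), so 15 ∣ k; and since 60 = 10·6, k = 6·(10q), so 6 ∣ k.

(⇐) This fails: take k = 30. Both 15 ∣ 30 and 6 ∣ 30, yet 30 is not a multiple of 60 (since 30 = 0·60 + 30), so 60 ∤ 30.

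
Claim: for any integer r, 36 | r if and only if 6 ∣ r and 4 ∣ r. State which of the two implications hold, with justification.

The forward direction holds; the converse fails.

(→) If 36 ∣ r, write r = 36q. Since 36 = 6·6, r = 6·(6q), so 6 ∣ r; and since 36 = 9·4, r = 4·(9q), so 4 ∣ r.

(←) This fails: take r = 12. Both 6 ∣ 12 and 4 ∣ 12, yet 12 is not a multiple of 36 (since 12 = 0·36 + 12), so 36 ∤ 12.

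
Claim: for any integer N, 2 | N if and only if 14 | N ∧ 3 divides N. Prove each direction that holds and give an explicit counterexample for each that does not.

(⇐) Suppose 14 ∣ N and 3 ∣ N. Any common multiple of 14 and 3 is a multiple of their lcm; here gcd(14, 3) = 1, so lcm(14, 3) = 14·3 = 42, so 42 ∣ N. Since 2 ∣ 42, it follows that 2 ∣ N.

(⇒) This fails: take N = 2. Certainly 2 ∣ 2, but 14 ∤ 2.

(⇒) fails; (⇐) holds.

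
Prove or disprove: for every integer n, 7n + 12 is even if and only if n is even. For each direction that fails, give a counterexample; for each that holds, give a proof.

Both implications hold.

Forward direction. Suppose 7n + 12 is even. Since 7 is odd, 7n and n have the same parity, so 7n + 12 ≡ n + 12 (mod 2). As 12 is even, 7n + 12 is even exactly when n is even. Thus n is even.

Converse. Suppose n is even; write n = 2j. Then 7n + 12 = 7·(2j) + 12 = 2·7j + 12, which is even.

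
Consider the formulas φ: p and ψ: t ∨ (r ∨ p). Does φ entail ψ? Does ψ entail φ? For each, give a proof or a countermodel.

Only the forward direction holds.

(⟹) Assume the antecedent. If r is true, t ∨ (r ∨ p) reduces to true regardless of the other variables. If r is false, the antecedent forces (r = F, p = T, t = F) or (r = F, p = T, t = T), and t ∨ (r ∨ p) holds there. Either way t ∨ (r ∨ p) holds.

(⟸) This fails. Under r = T, p = F, t = F, the left side is false but the right side is true.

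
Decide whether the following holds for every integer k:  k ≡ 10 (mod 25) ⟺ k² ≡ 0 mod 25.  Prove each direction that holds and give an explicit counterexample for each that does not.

(⟹) Suppose k ≡ 10 (mod 25). Write k = 25j + 10. Then (25j + 10)² = 625j² + 500j + 100 = 25(25j² + 20j + 4) + 0, so k² ≡ 0 (mod 25).

(⟸) This fails: take k = 0. Then 0² = 0 ≡ 0 (mod 25), yet 0 ≡ 0 (mod 25), not 10.

(⇒) holds; (⇐) fails.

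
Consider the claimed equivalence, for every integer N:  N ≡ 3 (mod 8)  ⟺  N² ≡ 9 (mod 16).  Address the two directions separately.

Only the forward implication holds.

(⇒) Suppose N ≡ 3 (mod 8). Working modulo 16, N ∈ {3, 11}; for each such r, r² ≡ 9 (mod 16).

(⇐) This fails: take N = 5. Then 5² = 25 ≡ 9 (mod 16), yet 5 ≡ 5 (mod 8), not 3.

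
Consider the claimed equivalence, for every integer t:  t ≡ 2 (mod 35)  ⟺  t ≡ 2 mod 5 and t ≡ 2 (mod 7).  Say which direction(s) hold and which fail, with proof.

Both implications hold.

[⇐] If t ≡ 2 (mod 5) and t ≡ 2 (mod 7), then by the Chinese remainder theorem t ≡ 2 (mod 35). This is exactly t ≡ 2 (mod 35).

[⇒] Suppose t ≡ 2 (mod 35); write t = 35j + 2. Since 5 ∣ 35, reducing mod 5 gives t ≡ 2 (mod 5); since 7 ∣ 35, reducing mod 7 gives t ≡ 2 (mod 7).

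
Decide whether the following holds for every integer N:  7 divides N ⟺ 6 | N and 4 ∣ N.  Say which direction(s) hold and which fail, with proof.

[⇒] This fails: take N = 7. Certainly 7 ∣ 7, but 6 ∤ 7.

[⇐] This fails: take N = 12. Both 6 ∣ 12 and 4 ∣ 12, yet 12 is not a multiple of 7 (since 12 = 1·7 + 5), so 7 ∤ 12.

Both directions fail.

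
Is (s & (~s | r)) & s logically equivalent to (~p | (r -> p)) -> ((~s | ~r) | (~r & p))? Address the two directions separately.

(⇒) fails and (⇐) fails.

Forward direction. This fails. Under p = F, s = T, r = T, the left side is true but the right side is false.

Converse. This fails. Under p = F, s = F, r = F, the left side is false but the right side is true.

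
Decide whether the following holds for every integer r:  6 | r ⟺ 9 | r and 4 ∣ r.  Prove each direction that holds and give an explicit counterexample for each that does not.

(⟹) This fails: take r = 6. Certainly 6 ∣ 6, but 9 ∤ 6.

(⟸) Suppose 9 ∣ r and 4 ∣ r. Any common multiple of 9 and 4 is a multiple of their lcm; here gcd(9, 4) = 1, so lcm(9, 4) = 9·4 = 36, so 36 ∣ r. Since 6 ∣ 36, it follows that 6 ∣ r.

The forward direction fails; the converse holds.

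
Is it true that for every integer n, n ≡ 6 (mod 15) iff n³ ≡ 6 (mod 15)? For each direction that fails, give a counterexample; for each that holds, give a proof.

Both directions hold.

(⟹) Suppose n ≡ 6 (mod 15). Write n = 15j + 6. Then (15j + 6)³ = 3375j³ + 4050j² + 1620j + 216 = 15(225j³ + 270j² + 108j + 14) + 6, so n³ ≡ 6 (mod 15).

(⟸) Conversely, suppose n³ ≡ 6 (mod 15). The only residue r in {0, …, 14} with r³ ≡ 6 (mod 15) is r = 6, so n ≡ 6 (mod 15).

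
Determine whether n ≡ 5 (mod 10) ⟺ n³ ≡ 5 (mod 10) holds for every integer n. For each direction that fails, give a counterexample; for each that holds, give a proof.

Equivalent; both directions hold.

(←) For the converse, argue contrapositively. If n ≢ 5 (mod 10), then n is congruent to one of 0, 1, 2, 3, 4, 6, 7, 8, 9 modulo 10, and these give n³ ≡ 0, 1, 8, 7, 4, 6, 3, 2, 9 respectively — never 5.

(→) Suppose n ≡ 5 (mod 10). Write n = 10j + 5. Then (10j + 5)³ = 1000j³ + 1500j² + 750j + 125 = 10(100j³ + 150j² + 75j + 12) + 5, so n³ ≡ 5 (mod 10).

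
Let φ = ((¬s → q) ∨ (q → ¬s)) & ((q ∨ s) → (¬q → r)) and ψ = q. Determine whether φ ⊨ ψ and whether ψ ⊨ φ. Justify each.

The forward direction fails; the converse holds.

Forward direction. This fails. Under s = F, q = F, r = F, the left side is true but the right side is false.

Converse. Assume the antecedent. If s is true, the antecedent forces (s = T, q = T, r = F) or (s = T, q = T, r = T), and the consequent holds there. If s is false, the consequent reduces to true regardless of the other variables. Either way the consequent holds.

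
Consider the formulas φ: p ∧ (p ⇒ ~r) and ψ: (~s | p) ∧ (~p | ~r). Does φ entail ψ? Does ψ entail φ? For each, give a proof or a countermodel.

Only the forward implication holds.

(⟹) Assume the antecedent. If r is true, the antecedent cannot hold. If r is false, the antecedent forces (r = F, p = T, s = F) or (r = F, p = T, s = T), and (~s | p) ∧ (~p | ~r) holds there. Either way (~s | p) ∧ (~p | ~r) holds.

(⟸) This fails. Under r = F, p = F, s = F, the left side is false but the right side is true.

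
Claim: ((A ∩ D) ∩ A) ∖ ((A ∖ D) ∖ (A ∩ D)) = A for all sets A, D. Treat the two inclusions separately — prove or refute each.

(⊆) Let x ∈ ((A ∩ D) ∩ A) ∖ ((A ∖ D) ∖ (A ∩ D)). Then x ∈ A ∩ D, from which x ∈ A.

(⊇) This inclusion fails. Take A = {1}, D = ∅; then 1 ∈ A but 1 ∉ ((A ∩ D) ∩ A) ∖ ((A ∖ D) ∖ (A ∩ D)).

Only the forward inclusion holds.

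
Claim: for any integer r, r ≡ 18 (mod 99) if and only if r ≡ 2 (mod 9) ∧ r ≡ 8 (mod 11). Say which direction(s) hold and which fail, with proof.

Both directions fail.

[⇒] This fails: r = 18 gives 18 ≡ 18 (mod 99) but 18 ≡ 0 (mod 9), so the conjunction on the right does not hold.

[⇐] This fails: r = 74 satisfies both congruences on the right (74 ≡ 2 mod 9 and 74 ≡ 8 mod 11) yet 74 ≡ 74 (mod 99), not 18.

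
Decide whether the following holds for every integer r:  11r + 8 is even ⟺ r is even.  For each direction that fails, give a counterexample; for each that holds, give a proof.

(⟸) Suppose r is even; write r = 2j. Then 11r + 8 = 11·(2j) + 8 = 2·11j + 8, which is even.

(⟹) Suppose 11r + 8 is even. Since 11 is odd, 11r and r have the same parity, so 11r + 8 ≡ r + 8 (mod 2). As 8 is even, 11r + 8 is even exactly when r is even. Thus r is even.

Both directions hold.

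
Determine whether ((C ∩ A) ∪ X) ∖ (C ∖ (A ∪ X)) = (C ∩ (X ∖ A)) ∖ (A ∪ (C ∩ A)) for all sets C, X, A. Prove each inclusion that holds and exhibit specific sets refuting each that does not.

The sets are not equal: only the reverse inclusion holds.

(⟹) This inclusion fails. Take C = ∅, X = {1}, A = ∅; then 1 ∈ ((C ∩ A) ∪ X) ∖ (C ∖ (A ∪ X)) but 1 ∉ (C ∩ (X ∖ A)) ∖ (A ∪ (C ∩ A)).

(⟸) Let x ∈ (C ∩ (X ∖ A)) ∖ (A ∪ (C ∩ A)). Then x ∈ C ∩ X and x ∉ A, from which x ∈ ((C ∩ A) ∪ X) ∖ (C ∖ (A ∪ X)).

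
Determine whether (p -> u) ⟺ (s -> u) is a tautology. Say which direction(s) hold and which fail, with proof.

(⇒) fails and (⇐) fails.

Forward direction. This fails. Under p = F, u = F, s = T, the left side is true but the right side is false.

Converse. This fails. Under p = T, u = F, s = F, the left side is false but the right side is true.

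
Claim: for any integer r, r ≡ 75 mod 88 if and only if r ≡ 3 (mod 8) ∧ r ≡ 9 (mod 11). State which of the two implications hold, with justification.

Both directions hold.

[⇒] Suppose r ≡ 75 (mod 88); write r = 88j + 75. Since 8 ∣ 88, reducing mod 8 gives r ≡ 75 ≡ 3 (mod 8); since 11 ∣ 88, reducing mod 11 gives r ≡ 75 ≡ 9 (mod 11).

[⇐] Conversely, if r ≡ 3 (mod 8) and r ≡ 9 (mod 11), then by the Chinese remainder theorem r ≡ 75 (mod 88). This is exactly r ≡ 75 (mod 88).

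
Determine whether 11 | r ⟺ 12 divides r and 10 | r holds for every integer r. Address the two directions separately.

Neither implication holds.

[⇒] This fails: take r = 11. Certainly 11 ∣ 11, but 12 ∤ 11.

[⇐] This fails: take r = 60. Both 12 ∣ 60 and 10 ∣ 60, yet 60 is not a multiple of 11 (since 60 = 5·11 + 5), so 11 ∤ 60.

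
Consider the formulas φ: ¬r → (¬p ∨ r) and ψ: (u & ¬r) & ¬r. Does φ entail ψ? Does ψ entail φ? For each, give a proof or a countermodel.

Neither implication holds.

(→) This fails. Under r = F, u = F, p = F, the left side is true but the right side is false.

(←) This fails. Under r = F, u = T, p = T, the left side is false but the right side is true.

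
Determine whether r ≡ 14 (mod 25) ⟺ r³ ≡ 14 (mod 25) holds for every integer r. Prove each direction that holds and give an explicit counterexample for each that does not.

Both directions fail.

(⟹) This fails: take r = 14. Then 14 ≡ 14 (mod 25), but 14³ = 2744 ≡ 19 (mod 25), not 14.

(⟸) This fails: take r = 4. Then 4³ = 64 ≡ 14 (mod 25), yet 4 ≡ 4 (mod 25), not 14.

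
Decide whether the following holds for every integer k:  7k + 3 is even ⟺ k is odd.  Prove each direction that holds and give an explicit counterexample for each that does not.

Both implications hold.

[⇐] Suppose k is odd; write k = 2j + 1. Then 7k + 3 = 7·(2j + 1) + 3 = 2·7j + 10, which is even.

[⇒] Suppose 7k + 3 is even. Since 7 is odd, 7k and k have the same parity, so 7k + 3 ≡ k + 3 (mod 2). As 3 is odd, 7k + 3 is even exactly when k is odd. Thus k is odd.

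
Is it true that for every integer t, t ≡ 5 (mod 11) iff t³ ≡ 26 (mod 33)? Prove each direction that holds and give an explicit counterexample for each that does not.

The forward direction fails; the converse holds.

Forward direction. This fails: take t = 16. Then 16 ≡ 5 (mod 11), but 16³ = 4096 ≡ 4 (mod 33), not 26.

Converse. The residues r modulo 33 with r³ ≡ 26 (mod 33) are exactly {5}, and each is ≡ 5 (mod 11).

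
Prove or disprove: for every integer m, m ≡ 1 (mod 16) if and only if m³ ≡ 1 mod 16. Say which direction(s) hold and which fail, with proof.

Forward direction. Suppose m ≡ 1 (mod 16). Write m = 16j + 1. Then (16j + 1)³ = 4096j³ + 768j² + 48j + 1 = 16(256j³ + 48j² + 3j) + 1, so m³ ≡ 1 (mod 16).

Converse. Suppose m³ ≡ 1 (mod 16). The only residue r in {0, …, 15} with r³ ≡ 1 (mod 16) is r = 1, so m ≡ 1 (mod 16).

Both directions hold.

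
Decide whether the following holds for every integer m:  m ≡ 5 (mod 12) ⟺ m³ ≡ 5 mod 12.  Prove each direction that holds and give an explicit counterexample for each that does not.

Both directions hold; the statement is true.

(←) For the converse, argue contrapositively. If m ≢ 5 (mod 12), then m is congruent to one of 0, 1, 2, 3, 4, 6, 7, 8, 9, 10, 11 modulo 12, and these give m³ ≡ 0, 1, 8, 3, 4, 0, 7, 8, 9, 4, 11 respectively — never 5.

(→) Suppose m ≡ 5 (mod 12). Write m = 12j + 5. Then (12j + 5)³ = 1728j³ + 2160j² + 900j + 125 = 12(144j³ + 180j² + 75j + 10) + 5, so m³ ≡ 5 (mod 12).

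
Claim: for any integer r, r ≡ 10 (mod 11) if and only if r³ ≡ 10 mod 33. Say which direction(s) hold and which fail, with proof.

(⟸) The residues r modulo 33 with r³ ≡ 10 (mod 33) are exactly {10}, and each is ≡ 10 (mod 11).

(⟹) This fails: take r = 21. Then 21 ≡ 10 (mod 11), but 21³ = 9261 ≡ 21 (mod 33), not 10.

Only the converse holds.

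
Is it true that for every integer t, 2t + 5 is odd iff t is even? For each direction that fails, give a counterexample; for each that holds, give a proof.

(⇒) This fails: take t = 3. Then 2t + 5 = 11, which is odd, yet t = 3 is odd, not even.

(⇐) Suppose t is even. Since 2 is even, 2t is even for every t, so 2t + 5 has the same parity as 5, which is odd. Hence 2t + 5 is odd.

The forward direction fails; the converse holds.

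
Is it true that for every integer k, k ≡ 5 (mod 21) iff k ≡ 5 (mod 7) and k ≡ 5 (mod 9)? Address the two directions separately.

Only the reverse direction holds.

Converse. If k ≡ 5 (mod 7) and k ≡ 5 (mod 9), then by the Chinese remainder theorem k ≡ 5 (mod 63). Since 5 ≡ 5 (mod 21) and 21 ∣ 63, we get k ≡ 5 (mod 21).

Forward direction. This fails: k = 26 gives 26 ≡ 5 (mod 21) but 26 ≡ 8 (mod 9), so the conjunction on the right does not hold.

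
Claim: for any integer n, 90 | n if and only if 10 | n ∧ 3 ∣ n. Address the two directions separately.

(⇒) If 90 ∣ n, write n = 90q. Since 90 = 9·10, n = 10·(9q), so 10 ∣ n; and since 90 = 30·3, n = 3·(30q), so 3 ∣ n.

(⇐) This fails: take n = 30. Both 10 ∣ 30 and 3 ∣ 30, yet 30 is not a multiple of 90 (since 30 = 0·90 + 30), so 90 ∤ 30.

Not equivalent: only (⇒) holds.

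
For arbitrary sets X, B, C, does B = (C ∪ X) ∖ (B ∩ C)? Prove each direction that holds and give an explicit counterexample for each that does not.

(⟹) This inclusion fails. Take X = ∅, B = {1}, C = ∅; then 1 ∈ B but 1 ∉ (C ∪ X) ∖ (B ∩ C).

(⟸) This inclusion fails. Take X = {1}, B = ∅, C = ∅; then 1 ∈ (C ∪ X) ∖ (B ∩ C) but 1 ∉ B.

(⊆) fails and (⊇) fails.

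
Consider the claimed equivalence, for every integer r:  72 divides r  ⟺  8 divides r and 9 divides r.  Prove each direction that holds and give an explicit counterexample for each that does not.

Equivalent; both directions hold.

(→) If 72 ∣ r, write r = 72q. Since 72 = 9·8, r = 8·(9q), so 8 ∣ r; and since 72 = 8·9, r = 9·(8q), so 9 ∣ r.

(←) Suppose 8 ∣ r and 9 ∣ r. Any common multiple of 8 and 9 is a multiple of their lcm; here gcd(8, 9) = 1, so lcm(8, 9) = 8·9 = 72, so 72 ∣ r.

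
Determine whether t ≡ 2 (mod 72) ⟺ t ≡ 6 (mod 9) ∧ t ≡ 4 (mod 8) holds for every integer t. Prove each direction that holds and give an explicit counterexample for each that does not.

(⇒) fails and (⇐) fails.

(⇒) This fails: t = 2 gives 2 ≡ 2 (mod 72) but 2 ≡ 2 (mod 9), so the conjunction on the right does not hold.

(⇐) This fails: t = 60 satisfies both congruences on the right (60 ≡ 6 mod 9 and 60 ≡ 4 mod 8) yet 60 ≡ 60 (mod 72), not 2.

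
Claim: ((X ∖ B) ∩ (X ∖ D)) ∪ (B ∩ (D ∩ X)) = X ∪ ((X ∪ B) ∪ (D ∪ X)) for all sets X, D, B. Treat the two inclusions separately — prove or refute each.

(⊆) Let x ∈ ((X ∖ B) ∩ (X ∖ D)) ∪ (B ∩ (D ∩ X)). Then either x ∈ X and x ∉ D, B; or x ∈ X ∩ D ∩ B. In each case x ∈ X ∪ ((X ∪ B) ∪ (D ∪ X)), so ((X ∖ B) ∩ (X ∖ D)) ∪ (B ∩ (D ∩ X)) ⊆ X ∪ ((X ∪ B) ∪ (D ∪ X)).

(⊇) This inclusion fails. Take X = ∅, D = {1}, B = ∅; then 1 ∈ X ∪ ((X ∪ B) ∪ (D ∪ X)) but 1 ∉ ((X ∖ B) ∩ (X ∖ D)) ∪ (B ∩ (D ∩ X)).

(⊆) holds; (⊇) fails.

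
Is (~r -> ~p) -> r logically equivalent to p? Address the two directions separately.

Only the converse holds.

(⇒) This fails. Under r = T, p = F, the left side is true but the right side is false.

(⇐) Assume the antecedent. If r is true, (~r -> ~p) -> r reduces to true regardless of the other variables. If r is false, the antecedent forces (r = F, p = T), and (~r -> ~p) -> r holds there. Either way (~r -> ~p) -> r holds.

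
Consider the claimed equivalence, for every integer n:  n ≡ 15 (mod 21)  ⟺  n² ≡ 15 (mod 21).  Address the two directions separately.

(⇒) Suppose n ≡ 15 (mod 21). Write n = 21j + 15. Then (21j + 15)² = 441j² + 630j + 225 = 21(21j² + 30j + 10) + 15, so n² ≡ 15 (mod 21).

(⇐) This fails: take n = 6. Then 6² = 36 ≡ 15 (mod 21), yet 6 ≡ 6 (mod 21), not 15.

Not equivalent: only (⇒) holds.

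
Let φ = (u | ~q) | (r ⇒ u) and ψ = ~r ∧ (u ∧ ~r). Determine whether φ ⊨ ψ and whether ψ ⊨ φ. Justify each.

(⇒) fails; (⇐) holds.

(⟹) This fails. Under r = F, q = F, u = F, the left side is true but the right side is false.

(⟸) Assume the antecedent. If r is true, the antecedent cannot hold. If r is false, (u | ~q) | (r ⇒ u) reduces to true regardless of the other variables. Either way (u | ~q) | (r ⇒ u) holds.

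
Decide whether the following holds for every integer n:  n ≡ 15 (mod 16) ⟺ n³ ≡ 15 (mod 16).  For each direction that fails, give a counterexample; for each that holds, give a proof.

Both directions hold.

(⟹) Suppose n ≡ 15 (mod 16). Write n = 16j + 15. Then (16j + 15)³ = 4096j³ + 11520j² + 10800j + 3375 = 16(256j³ + 720j² + 675j + 210) + 15, so n³ ≡ 15 (mod 16).

(⟸) Conversely, suppose n³ ≡ 15 (mod 16). The only residue r in {0, …, 15} with r³ ≡ 15 (mod 16) is r = 15, so n ≡ 15 (mod 16).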